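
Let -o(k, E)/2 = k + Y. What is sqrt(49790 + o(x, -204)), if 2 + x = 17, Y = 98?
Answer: 2*sqrt(12391) ≈ 222.63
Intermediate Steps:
x = 15 (x = -2 + 17 = 15)
o(k, E) = -196 - 2*k (o(k, E) = -2*(k + 98) = -2*(98 + k) = -196 - 2*k)
sqrt(49790 + o(x, -204)) = sqrt(49790 + (-196 - 2*15)) = sqrt(49790 + (-196 - 30)) = sqrt(49790 - 226) = sqrt(49564) = 2*sqrt(12391)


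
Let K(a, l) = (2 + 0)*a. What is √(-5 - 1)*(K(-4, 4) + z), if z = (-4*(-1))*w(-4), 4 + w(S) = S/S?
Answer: -20*I*√6 ≈ -48.99*I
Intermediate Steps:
w(S) = -3 (w(S) = -4 + S/S = -4 + 1 = -3)
z = -12 (z = -4*(-1)*(-3) = 4*(-3) = -12)
K(a, l) = 2*a
√(-5 - 1)*(K(-4, 4) + z) = √(-5 - 1)*(2*(-4) - 12) = √(-6)*(-8 - 12) = (I*√6)*(-20) = -20*I*√6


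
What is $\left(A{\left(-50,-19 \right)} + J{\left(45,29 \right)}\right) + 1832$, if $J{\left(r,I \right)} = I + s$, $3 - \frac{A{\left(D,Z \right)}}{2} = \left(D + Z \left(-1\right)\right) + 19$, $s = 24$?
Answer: $1915$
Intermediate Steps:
$A{\left(D,Z \right)} = -32 - 2 D + 2 Z$ ($A{\left(D,Z \right)} = 6 - 2 \left(\left(D + Z \left(-1\right)\right) + 19\right) = 6 - 2 \left(\left(D - Z\right) + 19\right) = 6 - 2 \left(19 + D - Z\right) = 6 - \left(38 - 2 Z + 2 D\right) = -32 - 2 D + 2 Z$)
$J{\left(r,I \right)} = 24 + I$ ($J{\left(r,I \right)} = I + 24 = 24 + I$)
$\left(A{\left(-50,-19 \right)} + J{\left(45,29 \right)}\right) + 1832 = \left(\left(-32 - -100 + 2 \left(-19\right)\right) + \left(24 + 29\right)\right) + 1832 = \left(\left(-32 + 100 - 38\right) + 53\right) + 1832 = \left(30 + 53\right) + 1832 = 83 + 1832 = 1915$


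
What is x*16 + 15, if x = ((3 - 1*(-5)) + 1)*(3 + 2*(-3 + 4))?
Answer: 735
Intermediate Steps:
x = 45 (x = ((3 + 5) + 1)*(3 + 2*1) = (8 + 1)*(3 + 2) = 9*5 = 45)
x*16 + 15 = 45*16 + 15 = 720 + 15 = 735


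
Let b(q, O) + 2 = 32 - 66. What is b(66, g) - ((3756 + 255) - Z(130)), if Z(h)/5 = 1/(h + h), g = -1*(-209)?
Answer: -210443/52 ≈ -4047.0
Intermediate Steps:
g = 209
Z(h) = 5/(2*h) (Z(h) = 5/(h + h) = 5/((2*h)) = 5*(1/(2*h)) = 5/(2*h))
b(q, O) = -36 (b(q, O) = -2 + (32 - 66) = -2 - 34 = -36)
b(66, g) - ((3756 + 255) - Z(130)) = -36 - ((3756 + 255) - 5/(2*130)) = -36 - (4011 - 5/(2*130)) = -36 - (4011 - 1*1/52) = -36 - (4011 - 1/52) = -36 - 1*208571/52 = -36 - 208571/52 = -210443/52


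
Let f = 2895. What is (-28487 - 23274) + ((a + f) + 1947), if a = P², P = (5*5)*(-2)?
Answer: -44419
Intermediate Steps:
P = -50 (P = 25*(-2) = -50)
a = 2500 (a = (-50)² = 2500)
(-28487 - 23274) + ((a + f) + 1947) = (-28487 - 23274) + ((2500 + 2895) + 1947) = -51761 + (5395 + 1947) = -51761 + 7342 = -44419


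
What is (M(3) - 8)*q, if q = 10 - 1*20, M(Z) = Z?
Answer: 50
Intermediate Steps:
q = -10 (q = 10 - 20 = -10)
(M(3) - 8)*q = (3 - 8)*(-10) = -5*(-10) = 50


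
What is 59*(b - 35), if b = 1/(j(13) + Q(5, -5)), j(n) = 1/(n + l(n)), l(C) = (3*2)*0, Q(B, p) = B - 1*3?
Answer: -54988/27 ≈ -2036.6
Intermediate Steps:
Q(B, p) = -3 + B (Q(B, p) = B - 3 = -3 + B)
l(C) = 0 (l(C) = 6*0 = 0)
j(n) = 1/n (j(n) = 1/(n + 0) = 1/n)
b = 13/27 (b = 1/(1/13 + (-3 + 5)) = 1/(1/13 + 2) = 1/(27/13) = 13/27 ≈ 0.48148)
59*(b - 35) = 59*(13/27 - 35) = 59*(-932/27) = -54988/27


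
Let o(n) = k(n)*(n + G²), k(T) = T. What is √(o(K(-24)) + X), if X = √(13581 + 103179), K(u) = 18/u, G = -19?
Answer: √(-4323 + 32*√29190)/4 ≈ 8.4566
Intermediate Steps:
X = 2*√29190 (X = √116760 = 2*√29190 ≈ 341.70)
o(n) = n*(361 + n) (o(n) = n*(n + (-19)²) = n*(n + 361) = n*(361 + n))
√(o(K(-24)) + X) = √((18/(-24))*(361 + 18/(-24)) + 2*√29190) = √((18*(-1/24))*(361 + 18*(-1/24)) + 2*√29190) = √(-3*(361 - ¾)/4 + 2*√29190) = √(-¾*1441/4 + 2*√29190) = √(-4323/16 + 2*√29190)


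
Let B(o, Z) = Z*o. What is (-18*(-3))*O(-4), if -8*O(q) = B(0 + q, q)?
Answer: -108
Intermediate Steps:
O(q) = -q**2/8 (O(q) = -q*(0 + q)/8 = -q*q/8 = -q**2/8)
(-18*(-3))*O(-4) = (-18*(-3))*(-1/8*(-4)**2) = 54*(-1/8*16) = 54*(-2) = -108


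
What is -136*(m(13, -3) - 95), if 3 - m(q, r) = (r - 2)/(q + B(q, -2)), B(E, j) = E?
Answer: 162316/13 ≈ 12486.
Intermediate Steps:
m(q, r) = 3 - (-2 + r)/(2*q) (m(q, r) = 3 - (r - 2)/(q + q) = 3 - (-2 + r)/(2*q))
-136*(m(13, -3) - 95) = -136*((1/2)*(2 - 1*(-3) + 6*13)/13 - 95) = -136*((1/2)*(1/13)*(2 + 3 + 78) - 95) = -136*((1/2)*(1/13)*83 - 95) = -136*(83/26 - 95) = -136*(-2387/26) = 162316/13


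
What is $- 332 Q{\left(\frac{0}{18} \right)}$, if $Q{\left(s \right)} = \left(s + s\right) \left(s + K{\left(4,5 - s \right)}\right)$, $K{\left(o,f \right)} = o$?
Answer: $0$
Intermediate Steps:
$Q{\left(s \right)} = 2 s \left(4 + s\right)$ ($Q{\left(s \right)} = \left(s + s\right) \left(s + 4\right) = 2 s \left(4 + s\right)$)
$- 332 Q{\left(\frac{0}{18} \right)} = - 332 \cdot 2 \cdot \frac{0}{18} \left(4 + \frac{0}{18}\right) = - 332 \cdot 2 \cdot 0 \cdot \frac{1}{18} \left(4 + 0 \cdot \frac{1}{18}\right) = - 332 \cdot 2 \cdot 0 \left(4 + 0\right) = - 332 \cdot 2 \cdot 0 \cdot 4 = \left(-332\right) 0 = 0$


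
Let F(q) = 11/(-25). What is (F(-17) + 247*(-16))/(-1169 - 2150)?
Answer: 98811/82975 ≈ 1.1909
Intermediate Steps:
F(q) = -11/25 (F(q) = 11*(-1/25) = -11/25)
(F(-17) + 247*(-16))/(-1169 - 2150) = (-11/25 + 247*(-16))/(-1169 - 2150) = (-11/25 - 3952)/(-3319) = -98811/25*(-1/3319) = 98811/82975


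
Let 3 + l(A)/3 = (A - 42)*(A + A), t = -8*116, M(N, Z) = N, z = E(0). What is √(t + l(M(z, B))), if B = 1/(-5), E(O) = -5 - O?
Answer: √473 ≈ 21.749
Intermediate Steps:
z = -5 (z = -5 - 1*0 = -5 + 0 = -5)
B = -⅕ ≈ -0.20000
t = -928
l(A) = -9 + 6*A*(-42 + A) (l(A) = -9 + 3*((A - 42)*(A + A)) = -9 + 3*((-42 + A)*(2*A)) = -9 + 3*(2*A*(-42 + A)) = -9 + 6*A*(-42 + A))
√(t + l(M(z, B))) = √(-928 + (-9 - 252*(-5) + 6*(-5)²)) = √(-928 + (-9 + 1260 + 6*25)) = √(-928 + (-9 + 1260 + 150)) = √(-928 + 1401) = √473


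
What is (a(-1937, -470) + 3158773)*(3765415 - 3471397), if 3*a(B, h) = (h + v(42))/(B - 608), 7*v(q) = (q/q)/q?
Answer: 347454120272811647/374115 ≈ 9.2874e+11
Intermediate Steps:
v(q) = 1/(7*q) (v(q) = ((q/q)/q)/7 = (1/q)/7 = 1/(7*q))
a(B, h) = (1/294 + h)/(3*(-608 + B)) (a(B, h) = ((h + (⅐)/42)/(B - 608))/3 = ((h + (⅐)*(1/42))/(-608 + B))/3 = ((h + 1/294)/(-608 + B))/3 = ((1/294 + h)/(-608 + B))/3 = (1/294 + h)/(3*(-608 + B)))
(a(-1937, -470) + 3158773)*(3765415 - 3471397) = ((1 + 294*(-470))/(882*(-608 - 1937)) + 3158773)*(3765415 - 3471397) = ((1/882)*(1 - 138180)/(-2545) + 3158773)*294018 = ((1/882)*(-1/2545)*(-138179) + 3158773)*294018 = (138179/2244690 + 3158773)*294018 = (7090466303549/2244690)*294018 = 347454120272811647/374115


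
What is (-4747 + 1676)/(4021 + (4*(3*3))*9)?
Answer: -3071/4345 ≈ -0.70679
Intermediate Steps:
(-4747 + 1676)/(4021 + (4*(3*3))*9) = -3071/(4021 + (4*9)*9) = -3071/(4021 + 36*9) = -3071/(4021 + 324) = -3071/4345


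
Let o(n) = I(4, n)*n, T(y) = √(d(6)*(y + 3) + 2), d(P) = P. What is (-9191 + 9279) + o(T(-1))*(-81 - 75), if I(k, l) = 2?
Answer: 88 - 312*√14 ≈ -1079.4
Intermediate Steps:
T(y) = √(20 + 6*y) (T(y) = √(6*(y + 3) + 2) = √(6*(3 + y) + 2) = √((18 + 6*y) + 2) = √(20 + 6*y))
o(n) = 2*n
(-9191 + 9279) + o(T(-1))*(-81 - 75) = (-9191 + 9279) + (2*√(20 + 6*(-1)))*(-81 - 75) = 88 + (2*√(20 - 6))*(-156) = 88 + (2*√14)*(-156) = 88 - 312*√14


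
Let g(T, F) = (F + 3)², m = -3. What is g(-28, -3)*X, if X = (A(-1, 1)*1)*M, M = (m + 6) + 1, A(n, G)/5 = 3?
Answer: 0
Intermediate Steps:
A(n, G) = 15 (A(n, G) = 5*3 = 15)
M = 4 (M = (-3 + 6) + 1 = 3 + 1 = 4)
g(T, F) = (3 + F)²
X = 60 (X = (15*1)*4 = 15*4 = 60)
g(-28, -3)*X = (3 - 3)²*60 = 0²*60 = 0*60 = 0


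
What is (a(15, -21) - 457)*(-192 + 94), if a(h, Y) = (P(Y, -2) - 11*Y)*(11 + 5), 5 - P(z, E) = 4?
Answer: -318990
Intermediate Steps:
P(z, E) = 1 (P(z, E) = 5 - 1*4 = 5 - 4 = 1)
a(h, Y) = 16 - 176*Y (a(h, Y) = (1 - 11*Y)*(11 + 5) = (1 - 11*Y)*16 = 16 - 176*Y)
(a(15, -21) - 457)*(-192 + 94) = ((16 - 176*(-21)) - 457)*(-192 + 94) = ((16 + 3696) - 457)*(-98) = (3712 - 457)*(-98) = 3255*(-98) = -318990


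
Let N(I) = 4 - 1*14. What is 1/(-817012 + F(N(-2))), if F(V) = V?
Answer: -1/817022 ≈ -1.2240e-6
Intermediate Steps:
N(I) = -10 (N(I) = 4 - 14 = -10)
1/(-817012 + F(N(-2))) = 1/(-817012 - 10) = 1/(-817022) = -1/817022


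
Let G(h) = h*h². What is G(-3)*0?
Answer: 0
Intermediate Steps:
G(h) = h³
G(-3)*0 = (-3)³*0 = -27*0 = 0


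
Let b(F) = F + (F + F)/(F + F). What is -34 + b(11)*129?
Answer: 1514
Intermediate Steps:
b(F) = 1 + F (b(F) = F + (2*F)/((2*F)) = F + (2*F)*(1/(2*F)) = F + 1 = 1 + F)
-34 + b(11)*129 = -34 + (1 + 11)*129 = -34 + 12*129 = -34 + 1548 = 1514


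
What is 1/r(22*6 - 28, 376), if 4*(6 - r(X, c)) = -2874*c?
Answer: 1/270162 ≈ 3.7015e-6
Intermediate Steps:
r(X, c) = 6 + 1437*c/2 (r(X, c) = 6 - (-1437)*c/2 = 6 + 1437*c/2)
1/r(22*6 - 28, 376) = 1/(6 + (1437/2)*376) = 1/(6 + 270156) = 1/270162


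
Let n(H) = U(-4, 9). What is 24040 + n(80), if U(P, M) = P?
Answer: 24036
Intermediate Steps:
n(H) = -4
24040 + n(80) = 24040 - 4 = 24036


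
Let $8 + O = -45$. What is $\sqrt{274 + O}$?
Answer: $\sqrt{221} \approx 14.866$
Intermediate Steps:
$O = -53$ ($O = -8 - 45 = -53$)
$\sqrt{274 + O} = \sqrt{274 - 53} = \sqrt{221}$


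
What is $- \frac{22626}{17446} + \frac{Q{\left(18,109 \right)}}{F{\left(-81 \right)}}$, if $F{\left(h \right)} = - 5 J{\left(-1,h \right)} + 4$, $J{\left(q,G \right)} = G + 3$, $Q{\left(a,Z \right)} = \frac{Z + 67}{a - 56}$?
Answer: $- \frac{42728371}{32650189} \approx -1.3087$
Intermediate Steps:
$Q{\left(a,Z \right)} = \frac{67 + Z}{-56 + a}$
$J{\left(q,G \right)} = 3 + G$
$F{\left(h \right)} = -11 - 5 h$ ($F{\left(h \right)} = - 5 \left(3 + h\right) + 4 = \left(-15 - 5 h\right) + 4 = -11 - 5 h$)
$- \frac{22626}{17446} + \frac{Q{\left(18,109 \right)}}{F{\left(-81 \right)}} = - \frac{22626}{17446} + \frac{\frac{1}{-56 + 18} \left(67 + 109\right)}{-11 - -405} = \left(-22626\right) \frac{1}{17446} + \frac{\frac{1}{-38} \cdot 176}{-11 + 405} = - \frac{11313}{8723} + \frac{\left(- \frac{1}{38}\right) 176}{394} = - \frac{11313}{8723} - \frac{44}{3743} = - \frac{42728371}{32650189}$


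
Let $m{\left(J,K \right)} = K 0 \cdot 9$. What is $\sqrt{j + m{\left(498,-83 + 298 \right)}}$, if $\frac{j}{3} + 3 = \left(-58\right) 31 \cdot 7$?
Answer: $i \sqrt{37767} \approx 194.34 i$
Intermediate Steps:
$m{\left(J,K \right)} = 0$ ($m{\left(J,K \right)} = 0 \cdot 9 = 0$)
$j = -37767$ ($j = -9 + 3 \left(-58\right) 31 \cdot 7 = -9 + 3 \left(\left(-1798\right) 7\right) = -9 + 3 \left(-12586\right) = -9 - 37758 = -37767$)
$\sqrt{j + m{\left(498,-83 + 298 \right)}} = \sqrt{-37767 + 0} = \sqrt{-37767} = i \sqrt{37767}$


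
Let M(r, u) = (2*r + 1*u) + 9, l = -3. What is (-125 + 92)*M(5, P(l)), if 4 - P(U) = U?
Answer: -858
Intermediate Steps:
P(U) = 4 - U
M(r, u) = 9 + u + 2*r (M(r, u) = (2*r + u) + 9 = (u + 2*r) + 9 = 9 + u + 2*r)
(-125 + 92)*M(5, P(l)) = (-125 + 92)*(9 + (4 - 1*(-3)) + 2*5) = -33*(9 + (4 + 3) + 10) = -33*(9 + 7 + 10) = -33*26 = -858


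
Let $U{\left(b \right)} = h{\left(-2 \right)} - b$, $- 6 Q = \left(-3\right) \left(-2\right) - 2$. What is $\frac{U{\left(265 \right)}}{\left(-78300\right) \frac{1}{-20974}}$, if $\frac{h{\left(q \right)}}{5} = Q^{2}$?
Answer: $- \frac{4960351}{70470} \approx -70.39$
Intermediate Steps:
$Q = - \frac{2}{3}$ ($Q = - \frac{\left(-3\right) \left(-2\right) - 2}{6} = - \frac{6 - 2}{6} = \left(- \frac{1}{6}\right) 4 = - \frac{2}{3} \approx -0.66667$)
$h{\left(q \right)} = \frac{20}{9}$ ($h{\left(q \right)} = 5 \left(- \frac{2}{3}\right)^{2} = 5 \cdot \frac{4}{9} = \frac{20}{9}$)
$U{\left(b \right)} = \frac{20}{9} - b$
$\frac{U{\left(265 \right)}}{\left(-78300\right) \frac{1}{-20974}} = \frac{\frac{20}{9} - 265}{\left(-78300\right) \frac{1}{-20974}} = \frac{\frac{20}{9} - 265}{\left(-78300\right) \left(- \frac{1}{20974}\right)} = - \frac{2365}{9 \cdot \frac{39150}{10487}} = \left(- \frac{2365}{9}\right) \frac{10487}{39150} = - \frac{4960351}{70470}$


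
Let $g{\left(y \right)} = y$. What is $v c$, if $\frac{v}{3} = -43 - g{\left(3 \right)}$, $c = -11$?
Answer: $1518$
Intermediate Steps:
$v = -138$ ($v = 3 \left(-43 - 3\right) = 3 \left(-46\right) = -138$)
$v c = \left(-138\right) \left(-11\right) = 1518$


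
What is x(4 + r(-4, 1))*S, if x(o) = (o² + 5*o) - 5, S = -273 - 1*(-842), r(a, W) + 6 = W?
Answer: -5121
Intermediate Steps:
r(a, W) = -6 + W
S = 569 (S = -273 + 842 = 569)
x(o) = -5 + o² + 5*o
x(4 + r(-4, 1))*S = (-5 + (4 + (-6 + 1))² + 5*(4 + (-6 + 1)))*569 = (-5 + (4 - 5)² + 5*(4 - 5))*569 = (-5 + (-1)² + 5*(-1))*569 = (-5 + 1 - 5)*569 = -9*569 = -5121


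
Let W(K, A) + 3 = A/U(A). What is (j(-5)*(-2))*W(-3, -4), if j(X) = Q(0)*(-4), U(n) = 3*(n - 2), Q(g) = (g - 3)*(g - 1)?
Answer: -200/3 ≈ -66.667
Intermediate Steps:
Q(g) = (-1 + g)*(-3 + g) (Q(g) = (-3 + g)*(-1 + g) = (-1 + g)*(-3 + g))
U(n) = -6 + 3*n (U(n) = 3*(-2 + n) = -6 + 3*n)
W(K, A) = -3 + A/(-6 + 3*A)
j(X) = -12 (j(X) = (3 + 0**2 - 4*0)*(-4) = (3 + 0 + 0)*(-4) = 3*(-4) = -12)
(j(-5)*(-2))*W(-3, -4) = (-12*(-2))*(2*(9 - 4*(-4))/(3*(-2 - 4))) = 24*((2/3)*(9 + 16)/(-6)) = 24*((2/3)*(-1/6)*25) = 24*(-25/9) = -200/3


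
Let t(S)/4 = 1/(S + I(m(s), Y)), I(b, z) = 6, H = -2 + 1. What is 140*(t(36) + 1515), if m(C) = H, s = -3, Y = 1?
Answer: 636340/3 ≈ 2.1211e+5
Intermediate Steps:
H = -1
m(C) = -1
t(S) = 4/(6 + S) (t(S) = 4/(S + 6) = 4/(6 + S))
140*(t(36) + 1515) = 140*(4/(6 + 36) + 1515) = 140*(4/42 + 1515) = 140*(4*(1/42) + 1515) = 140*(2/21 + 1515) = 140*(31817/21) = 636340/3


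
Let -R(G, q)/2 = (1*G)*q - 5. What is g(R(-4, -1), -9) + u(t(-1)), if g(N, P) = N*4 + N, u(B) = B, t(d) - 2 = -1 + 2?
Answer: 13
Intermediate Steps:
R(G, q) = 10 - 2*G*q (R(G, q) = -2*((1*G)*q - 5) = -2*(G*q - 5) = -2*(-5 + G*q) = 10 - 2*G*q)
t(d) = 3 (t(d) = 2 + (-1 + 2) = 2 + 1 = 3)
g(N, P) = 5*N (g(N, P) = 4*N + N = 5*N)
g(R(-4, -1), -9) + u(t(-1)) = 5*(10 - 2*(-4)*(-1)) + 3 = 5*(10 - 8) + 3 = 5*2 + 3 = 10 + 3 = 13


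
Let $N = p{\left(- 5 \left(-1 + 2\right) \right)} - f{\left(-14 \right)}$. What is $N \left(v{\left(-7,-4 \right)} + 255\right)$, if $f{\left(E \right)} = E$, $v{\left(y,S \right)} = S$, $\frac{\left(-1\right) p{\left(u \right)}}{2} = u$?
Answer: $6024$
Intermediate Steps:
$p{\left(u \right)} = - 2 u$
$N = 24$ ($N = - 2 \left(- 5 \left(-1 + 2\right)\right) - -14 = - 2 \left(\left(-5\right) 1\right) + 14 = \left(-2\right) \left(-5\right) + 14 = 10 + 14 = 24$)
$N \left(v{\left(-7,-4 \right)} + 255\right) = 24 \left(-4 + 255\right) = 24 \cdot 251 = 6024$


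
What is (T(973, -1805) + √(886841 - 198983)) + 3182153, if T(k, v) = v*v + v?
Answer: 6438373 + √687858 ≈ 6.4392e+6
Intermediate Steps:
T(k, v) = v + v² (T(k, v) = v² + v = v + v²)
(T(973, -1805) + √(886841 - 198983)) + 3182153 = (-1805*(1 - 1805) + √(886841 - 198983)) + 3182153 = (-1805*(-1804) + √687858) + 3182153 = (3256220 + √687858) + 3182153 = 6438373 + √687858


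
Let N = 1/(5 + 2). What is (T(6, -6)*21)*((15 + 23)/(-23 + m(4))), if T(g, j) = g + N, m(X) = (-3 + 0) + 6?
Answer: -2451/10 ≈ -245.10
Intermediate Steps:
m(X) = 3 (m(X) = -3 + 6 = 3)
N = 1/7 ≈ 0.14286
T(g, j) = 1/7 + g (T(g, j) = g + 1/7 = 1/7 + g)
(T(6, -6)*21)*((15 + 23)/(-23 + m(4))) = ((1/7 + 6)*21)*((15 + 23)/(-23 + 3)) = ((43/7)*21)*(38/(-20)) = 129*(38*(-1/20)) = 129*(-19/10) = -2451/10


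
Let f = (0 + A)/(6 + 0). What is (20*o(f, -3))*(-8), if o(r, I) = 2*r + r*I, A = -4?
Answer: -320/3 ≈ -106.67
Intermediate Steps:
f = -⅔ (f = (0 - 4)/(6 + 0) = -4/6 = -4*⅙ = -⅔ ≈ -0.66667)
o(r, I) = 2*r + I*r
(20*o(f, -3))*(-8) = (20*(-2*(2 - 3)/3))*(-8) = (20*(-⅔*(-1)))*(-8) = (20*(⅔))*(-8) = (40/3)*(-8) = -320/3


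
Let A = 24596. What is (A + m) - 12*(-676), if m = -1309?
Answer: 31399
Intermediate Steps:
(A + m) - 12*(-676) = (24596 - 1309) - 12*(-676) = 23287 + 8112 = 31399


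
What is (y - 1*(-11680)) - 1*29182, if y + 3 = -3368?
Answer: -20873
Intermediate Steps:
y = -3371 (y = -3 - 3368 = -3371)
(y - 1*(-11680)) - 1*29182 = (-3371 - 1*(-11680)) - 1*29182 = (-3371 + 11680) - 29182 = 8309 - 29182 = -20873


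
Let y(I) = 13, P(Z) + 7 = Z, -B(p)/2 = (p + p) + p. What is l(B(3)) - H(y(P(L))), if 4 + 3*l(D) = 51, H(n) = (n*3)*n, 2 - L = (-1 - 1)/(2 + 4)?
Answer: -1474/3 ≈ -491.33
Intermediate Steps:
B(p) = -6*p (B(p) = -2*((p + p) + p) = -2*(2*p + p) = -6*p)
L = 7/3 (L = 2 - (-1 - 1)/(2 + 4) = 2 - (-2)/6 = 2 - 1*(-⅓) = 2 + ⅓ = 7/3 ≈ 2.3333)
P(Z) = -7 + Z
H(n) = 3*n² (H(n) = (3*n)*n = 3*n²)
l(D) = 47/3 (l(D) = -4/3 + (⅓)*51 = -4/3 + 17 = 47/3)
l(B(3)) - H(y(P(L))) = 47/3 - 3*13² = 47/3 - 3*169 = 47/3 - 1*507 = 47/3 - 507 = -1474/3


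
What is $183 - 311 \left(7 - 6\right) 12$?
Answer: $-3549$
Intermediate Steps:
$183 - 311 \left(7 - 6\right) 12 = 183 - 311 \cdot 1 \cdot 12 = 183 - 3732 = -3549$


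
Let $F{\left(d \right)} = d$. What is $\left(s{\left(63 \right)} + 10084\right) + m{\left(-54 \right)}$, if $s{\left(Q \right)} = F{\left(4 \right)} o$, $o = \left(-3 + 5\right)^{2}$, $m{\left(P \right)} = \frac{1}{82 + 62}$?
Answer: $\frac{1454401}{144} \approx 10100.0$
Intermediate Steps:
$m{\left(P \right)} = \frac{1}{144}$
$o = 4$ ($o = 2^{2} = 4$)
$s{\left(Q \right)} = 16$ ($s{\left(Q \right)} = 4 \cdot 4 = 16$)
$\left(s{\left(63 \right)} + 10084\right) + m{\left(-54 \right)} = \left(16 + 10084\right) + \frac{1}{144} = 10100 + \frac{1}{144} = \frac{1454401}{144}$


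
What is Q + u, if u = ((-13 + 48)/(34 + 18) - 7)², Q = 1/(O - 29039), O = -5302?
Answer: 3717101477/92858064 ≈ 40.030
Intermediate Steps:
Q = -1/34341 (Q = 1/(-5302 - 29039) = 1/(-34341) = -1/34341 ≈ -2.9120e-5)
u = 108241/2704 (u = (35/52 - 7)² = (-329/52)² = 108241/2704 ≈ 40.030)
Q + u = -1/34341 + 108241/2704 = 3717101477/92858064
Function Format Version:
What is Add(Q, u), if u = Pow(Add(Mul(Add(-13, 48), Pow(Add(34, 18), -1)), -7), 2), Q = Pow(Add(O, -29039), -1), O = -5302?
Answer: Rational(3717101477, 92858064) ≈ 40.030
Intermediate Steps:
Q = Rational(-1, 34341) (Q = Pow(Add(-5302, -29039), -1) = Pow(-34341, -1) = Rational(-1, 34341) ≈ -2.9120e-5)
u = Rational(108241, 2704) (u = Pow(Add(Mul(35, Pow(52, -1)), -7), 2) = Pow(Add(Mul(35, Rational(1, 52)), -7), 2) = Pow(Add(Rational(35, 52), -7), 2) = Pow(Rational(-329, 52), 2) = Rational(108241, 2704) ≈ 40.030)
Add(Q, u) = Add(Rational(-1, 34341), Rational(108241, 2704)) = Rational(3717101477, 92858064)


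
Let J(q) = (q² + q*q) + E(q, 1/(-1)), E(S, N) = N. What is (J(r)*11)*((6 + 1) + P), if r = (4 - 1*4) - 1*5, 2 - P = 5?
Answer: 2156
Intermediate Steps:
P = -3 (P = 2 - 1*5 = 2 - 5 = -3)
r = -5 (r = (4 - 4) - 5 = 0 - 5 = -5)
J(q) = -1 + 2*q² (J(q) = (q² + q*q) + 1/(-1) = (q² + q²) - 1 = 2*q² - 1 = -1 + 2*q²)
(J(r)*11)*((6 + 1) + P) = ((-1 + 2*(-5)²)*11)*((6 + 1) - 3) = ((-1 + 2*25)*11)*(7 - 3) = ((-1 + 50)*11)*4 = (49*11)*4 = 539*4 = 2156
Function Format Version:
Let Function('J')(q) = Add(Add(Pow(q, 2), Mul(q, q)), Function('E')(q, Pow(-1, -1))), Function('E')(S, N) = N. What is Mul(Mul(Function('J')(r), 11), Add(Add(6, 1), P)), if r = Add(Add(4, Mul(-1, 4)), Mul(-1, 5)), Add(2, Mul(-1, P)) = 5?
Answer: 2156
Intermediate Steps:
P = -3 (P = Add(2, Mul(-1, 5)) = Add(2, -5) = -3)
r = -5 (r = Add(Add(4, -4), -5) = Add(0, -5) = -5)
Function('J')(q) = Add(-1, Mul(2, Pow(q, 2))) (Function('J')(q) = Add(Add(Pow(q, 2), Mul(q, q)), Pow(-1, -1)) = Add(Add(Pow(q, 2), Pow(q, 2)), -1) = Add(Mul(2, Pow(q, 2)), -1) = Add(-1, Mul(2, Pow(q, 2))))
Mul(Mul(Function('J')(r), 11), Add(Add(6, 1), P)) = Mul(Mul(Add(-1, Mul(2, Pow(-5, 2))), 11), Add(Add(6, 1), -3)) = Mul(Mul(Add(-1, Mul(2, 25)), 11), Add(7, -3)) = Mul(Mul(Add(-1, 50), 11), 4) = Mul(Mul(49, 11), 4) = Mul(539, 4) = 2156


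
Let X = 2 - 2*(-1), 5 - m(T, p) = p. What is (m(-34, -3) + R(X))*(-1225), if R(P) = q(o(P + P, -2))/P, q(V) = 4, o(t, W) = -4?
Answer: -11025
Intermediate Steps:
m(T, p) = 5 - p
X = 4 (X = 2 + 2 = 4)
R(P) = 4/P
(m(-34, -3) + R(X))*(-1225) = ((5 - 1*(-3)) + 4/4)*(-1225) = ((5 + 3) + 4*(¼))*(-1225) = (8 + 1)*(-1225) = 9*(-1225) = -11025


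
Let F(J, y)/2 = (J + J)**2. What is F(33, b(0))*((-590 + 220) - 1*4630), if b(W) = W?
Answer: -43560000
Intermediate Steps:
F(J, y) = 8*J**2 (F(J, y) = 2*(J + J)**2 = 2*(2*J)**2 = 2*(4*J**2) = 8*J**2)
F(33, b(0))*((-590 + 220) - 1*4630) = (8*33**2)*((-590 + 220) - 1*4630) = (8*1089)*(-370 - 4630) = 8712*(-5000) = -43560000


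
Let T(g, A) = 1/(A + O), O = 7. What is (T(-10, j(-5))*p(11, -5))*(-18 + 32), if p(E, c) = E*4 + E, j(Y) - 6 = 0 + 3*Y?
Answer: -385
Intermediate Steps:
j(Y) = 6 + 3*Y (j(Y) = 6 + (0 + 3*Y) = 6 + 3*Y)
T(g, A) = 1/(7 + A) (T(g, A) = 1/(A + 7) = 1/(7 + A))
p(E, c) = 5*E (p(E, c) = 4*E + E = 5*E)
(T(-10, j(-5))*p(11, -5))*(-18 + 32) = ((5*11)/(7 + (6 + 3*(-5))))*(-18 + 32) = (55/(7 + (6 - 15)))*14 = (55/(7 - 9))*14 = (55/(-2))*14 = -½*55*14 = -55/2*14 = -385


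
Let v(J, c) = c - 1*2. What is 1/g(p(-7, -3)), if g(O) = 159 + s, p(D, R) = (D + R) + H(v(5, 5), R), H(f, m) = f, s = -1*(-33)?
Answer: 1/192 ≈ 0.0052083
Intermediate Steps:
s = 33
v(J, c) = -2 + c (v(J, c) = c - 2 = -2 + c)
p(D, R) = 3 + D + R (p(D, R) = (D + R) + (-2 + 5) = (D + R) + 3 = 3 + D + R)
g(O) = 192 (g(O) = 159 + 33 = 192)
1/g(p(-7, -3)) = 1/192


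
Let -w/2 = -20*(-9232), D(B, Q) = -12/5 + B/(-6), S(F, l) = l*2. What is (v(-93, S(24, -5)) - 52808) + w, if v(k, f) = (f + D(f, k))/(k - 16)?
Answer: -690113719/1635 ≈ -4.2209e+5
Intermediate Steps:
S(F, l) = 2*l
D(B, Q) = -12/5 - B/6 (D(B, Q) = -12*⅕ + B*(-⅙) = -12/5 - B/6)
w = -369280 (w = -(-40)*(-9232) = -2*184640 = -369280)
v(k, f) = (-12/5 + 5*f/6)/(-16 + k) (v(k, f) = (f + (-12/5 - f/6))/(k - 16) = (-12/5 + 5*f/6)/(-16 + k))
(v(-93, S(24, -5)) - 52808) + w = ((-72 + 25*(2*(-5)))/(30*(-16 - 93)) - 52808) - 369280 = ((1/30)*(-72 + 25*(-10))/(-109) - 52808) - 369280 = ((1/30)*(-1/109)*(-72 - 250) - 52808) - 369280 = ((1/30)*(-1/109)*(-322) - 52808) - 369280 = (161/1635 - 52808) - 369280 = -86340919/1635 - 369280 = -690113719/1635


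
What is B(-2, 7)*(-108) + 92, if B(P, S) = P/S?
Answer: 860/7 ≈ 122.86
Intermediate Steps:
B(-2, 7)*(-108) + 92 = -2/7*(-108) + 92 = 216/7 + 92 = 860/7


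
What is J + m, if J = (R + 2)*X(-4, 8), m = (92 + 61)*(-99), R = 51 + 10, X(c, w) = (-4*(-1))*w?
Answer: -13131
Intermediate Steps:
X(c, w) = 4*w
R = 61
m = -15147 (m = 153*(-99) = -15147)
J = 2016 (J = (61 + 2)*(4*8) = 63*32 = 2016)
J + m = 2016 - 15147 = -13131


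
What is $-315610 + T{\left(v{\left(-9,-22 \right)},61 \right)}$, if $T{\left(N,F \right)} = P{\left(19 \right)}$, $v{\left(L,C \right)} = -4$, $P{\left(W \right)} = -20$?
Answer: $-315630$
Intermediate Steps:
$T{\left(N,F \right)} = -20$
$-315610 + T{\left(v{\left(-9,-22 \right)},61 \right)} = -315610 - 20 = -315630$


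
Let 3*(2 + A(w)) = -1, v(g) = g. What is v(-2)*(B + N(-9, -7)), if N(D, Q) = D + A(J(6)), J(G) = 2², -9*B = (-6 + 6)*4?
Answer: 68/3 ≈ 22.667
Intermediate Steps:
B = 0 (B = -(-6 + 6)*4/9 = -0*4 = -⅑*0 = 0)
J(G) = 4
A(w) = -7/3 (A(w) = -2 + (⅓)*(-1) = -2 - ⅓ = -7/3)
N(D, Q) = -7/3 + D (N(D, Q) = D - 7/3 = -7/3 + D)
v(-2)*(B + N(-9, -7)) = -2*(0 + (-7/3 - 9)) = -2*(0 - 34/3) = -2*(-34/3) = 68/3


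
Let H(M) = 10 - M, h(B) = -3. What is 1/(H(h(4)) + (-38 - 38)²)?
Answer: 1/5789 ≈ 0.00017274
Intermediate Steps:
1/(H(h(4)) + (-38 - 38)²) = 1/((10 - 1*(-3)) + (-38 - 38)²) = 1/((10 + 3) + (-76)²) = 1/(13 + 5776) = 1/5789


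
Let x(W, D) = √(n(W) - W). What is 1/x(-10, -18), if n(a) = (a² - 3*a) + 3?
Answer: √143/143 ≈ 0.083624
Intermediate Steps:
n(a) = 3 + a² - 3*a
x(W, D) = √(3 + W² - 4*W) (x(W, D) = √((3 + W² - 3*W) - W) = √(3 + W² - 4*W))
1/x(-10, -18) = 1/(√(3 + (-10)² - 4*(-10))) = 1/(√(3 + 100 + 40)) = 1/(√143) = √143/143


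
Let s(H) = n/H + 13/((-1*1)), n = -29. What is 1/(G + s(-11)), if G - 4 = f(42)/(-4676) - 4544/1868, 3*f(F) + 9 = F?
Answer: -24020612/211346243 ≈ -0.11366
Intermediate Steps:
f(F) = -3 + F/3
s(H) = -13 - 29/H (s(H) = -29/H + 13/((-1*1)) = -29/H + 13/(-1) = -29/H + 13*(-1) = -29/H - 13 = -13 - 29/H)
G = 3417695/2183692 (G = 4 + ((-3 + (⅓)*42)/(-4676) - 4544/1868) = 4 + ((-3 + 14)*(-1/4676) - 4544*1/1868) = 4 + (11*(-1/4676) - 1136/467) = 4 + (-11/4676 - 1136/467) = 4 - 5317073/2183692 = 3417695/2183692 ≈ 1.5651)
1/(G + s(-11)) = 1/(3417695/2183692 + (-13 - 29/(-11))) = 1/(3417695/2183692 + (-13 - 29*(-1/11))) = 1/(3417695/2183692 + (-13 + 29/11)) = 1/(3417695/2183692 - 114/11) = 1/(-211346243/24020612) = -24020612/211346243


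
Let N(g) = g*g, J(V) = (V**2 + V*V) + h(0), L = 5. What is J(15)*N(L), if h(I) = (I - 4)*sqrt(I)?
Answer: 11250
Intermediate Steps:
h(I) = sqrt(I)*(-4 + I) (h(I) = (-4 + I)*sqrt(I) = sqrt(I)*(-4 + I))
J(V) = 2*V**2 (J(V) = (V**2 + V*V) + sqrt(0)*(-4 + 0) = (V**2 + V**2) + 0*(-4) = 2*V**2 + 0 = 2*V**2)
N(g) = g**2
J(15)*N(L) = (2*15**2)*5**2 = (2*225)*25 = 450*25 = 11250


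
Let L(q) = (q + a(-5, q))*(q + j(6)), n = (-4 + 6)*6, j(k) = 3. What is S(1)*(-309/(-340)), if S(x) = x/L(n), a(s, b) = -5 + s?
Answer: 103/3400 ≈ 0.030294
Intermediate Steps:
n = 12 (n = 2*6 = 12)
L(q) = (-10 + q)*(3 + q) (L(q) = (q + (-5 - 5))*(q + 3) = (q - 10)*(3 + q) = (-10 + q)*(3 + q))
S(x) = x/30 (S(x) = x/(-30 + 12**2 - 7*12) = x/(-30 + 144 - 84) = x/30)
S(1)*(-309/(-340)) = ((1/30)*1)*(-309/(-340)) = (-309*(-1/340))/30 = (1/30)*(309/340) = 103/3400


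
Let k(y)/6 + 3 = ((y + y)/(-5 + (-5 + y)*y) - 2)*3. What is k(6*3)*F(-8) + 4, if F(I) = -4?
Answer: 47788/229 ≈ 208.68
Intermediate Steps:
k(y) = -54 + 36*y/(-5 + y*(-5 + y)) (k(y) = -18 + 6*(((y + y)/(-5 + (-5 + y)*y) - 2)*3) = -18 + 6*(((2*y)/(-5 + y*(-5 + y)) - 2)*3) = -18 + 6*((2*y/(-5 + y*(-5 + y)) - 2)*3) = -18 + 6*((-2 + 2*y/(-5 + y*(-5 + y)))*3) = -18 + 6*(-6 + 6*y/(-5 + y*(-5 + y))) = -18 + (-36 + 36*y/(-5 + y*(-5 + y))) = -54 + 36*y/(-5 + y*(-5 + y)))
k(6*3)*F(-8) + 4 = (18*(-15 - 102*3 + 3*(6*3)**2)/(5 - (6*3)**2 + 5*(6*3)))*(-4) + 4 = (18*(-15 - 17*18 + 3*18**2)/(5 - 1*18**2 + 5*18))*(-4) + 4 = (18*(-15 - 306 + 3*324)/(5 - 1*324 + 90))*(-4) + 4 = (18*(-15 - 306 + 972)/(5 - 324 + 90))*(-4) + 4 = (18*651/(-229))*(-4) + 4 = (18*(-1/229)*651)*(-4) + 4 = -11718/229*(-4) + 4 = 46872/229 + 4 = 47788/229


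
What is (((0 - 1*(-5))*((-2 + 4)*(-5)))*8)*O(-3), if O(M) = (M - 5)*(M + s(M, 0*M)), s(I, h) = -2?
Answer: -16000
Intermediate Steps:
O(M) = (-5 + M)*(-2 + M) (O(M) = (M - 5)*(M - 2) = (-5 + M)*(-2 + M))
(((0 - 1*(-5))*((-2 + 4)*(-5)))*8)*O(-3) = (((0 - 1*(-5))*((-2 + 4)*(-5)))*8)*(10 + (-3)**2 - 7*(-3)) = (((0 + 5)*(2*(-5)))*8)*(10 + 9 + 21) = ((5*(-10))*8)*40 = -50*8*40 = -400*40 = -16000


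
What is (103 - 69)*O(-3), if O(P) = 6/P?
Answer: -68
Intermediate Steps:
(103 - 69)*O(-3) = (103 - 69)*(6/(-3)) = 34*(6*(-1/3)) = 34*(-2) = -68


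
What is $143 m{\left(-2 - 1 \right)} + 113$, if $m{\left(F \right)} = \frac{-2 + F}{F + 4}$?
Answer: $-602$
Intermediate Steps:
$m{\left(F \right)} = \frac{-2 + F}{4 + F}$
$143 m{\left(-2 - 1 \right)} + 113 = 143 \frac{-2 - 3}{4 - 3} + 113 = 143 \cdot 1^{-1} \left(-5\right) + 113 = 143 \cdot 1 \left(-5\right) + 113 = 143 \left(-5\right) + 113 = -715 + 113 = -602$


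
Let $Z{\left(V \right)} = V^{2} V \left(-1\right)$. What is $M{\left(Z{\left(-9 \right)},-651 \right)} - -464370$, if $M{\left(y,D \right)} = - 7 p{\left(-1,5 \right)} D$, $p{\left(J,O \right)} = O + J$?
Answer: $482598$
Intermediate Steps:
$p{\left(J,O \right)} = J + O$
$Z{\left(V \right)} = - V^{3}$ ($Z{\left(V \right)} = V^{3} \left(-1\right) = - V^{3}$)
$M{\left(y,D \right)} = - 28 D$ ($M{\left(y,D \right)} = - 7 \left(-1 + 5\right) D = \left(-7\right) 4 D = - 28 D$)
$M{\left(Z{\left(-9 \right)},-651 \right)} - -464370 = \left(-28\right) \left(-651\right) - -464370 = 18228 + 464370 = 482598$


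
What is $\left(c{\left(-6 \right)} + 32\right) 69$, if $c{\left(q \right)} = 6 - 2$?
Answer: $2484$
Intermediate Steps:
$c{\left(q \right)} = 4$ ($c{\left(q \right)} = 6 - 2 = 4$)
$\left(c{\left(-6 \right)} + 32\right) 69 = \left(4 + 32\right) 69 = 36 \cdot 69 = 2484$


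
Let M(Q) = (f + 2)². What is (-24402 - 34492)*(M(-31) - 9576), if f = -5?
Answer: 563438898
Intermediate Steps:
M(Q) = 9 (M(Q) = (-5 + 2)² = (-3)² = 9)
(-24402 - 34492)*(M(-31) - 9576) = (-24402 - 34492)*(9 - 9576) = -58894*(-9567) = 563438898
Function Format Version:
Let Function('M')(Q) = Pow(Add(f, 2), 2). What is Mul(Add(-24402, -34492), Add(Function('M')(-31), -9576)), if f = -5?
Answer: 563438898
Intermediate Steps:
Function('M')(Q) = 9 (Function('M')(Q) = Pow(Add(-5, 2), 2) = Pow(-3, 2) = 9)
Mul(Add(-24402, -34492), Add(Function('M')(-31), -9576)) = Mul(Add(-24402, -34492), Add(9, -9576)) = Mul(-58894, -9567) = 563438898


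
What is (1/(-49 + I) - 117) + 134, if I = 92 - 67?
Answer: 407/24 ≈ 16.958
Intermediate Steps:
I = 25
(1/(-49 + I) - 117) + 134 = (1/(-49 + 25) - 117) + 134 = (1/(-24) - 117) + 134 = (-1/24 - 117) + 134 = -2809/24 + 134 = 407/24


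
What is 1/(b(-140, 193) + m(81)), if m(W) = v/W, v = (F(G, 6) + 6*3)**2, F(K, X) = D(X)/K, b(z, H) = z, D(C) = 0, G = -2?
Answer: -1/136 ≈ -0.0073529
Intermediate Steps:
F(K, X) = 0 (F(K, X) = 0/K = 0)
v = 324 (v = (0 + 6*3)**2 = (0 + 18)**2 = 18**2 = 324)
m(W) = 324/W
1/(b(-140, 193) + m(81)) = 1/(-140 + 324/81) = 1/(-140 + 324*(1/81)) = 1/(-140 + 4) = 1/(-136) = -1/136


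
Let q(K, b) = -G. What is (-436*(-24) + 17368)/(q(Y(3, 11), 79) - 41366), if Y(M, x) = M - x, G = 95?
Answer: -3976/5923 ≈ -0.67128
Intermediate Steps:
q(K, b) = -95 (q(K, b) = -1*95 = -95)
(-436*(-24) + 17368)/(q(Y(3, 11), 79) - 41366) = (-436*(-24) + 17368)/(-95 - 41366) = (10464 + 17368)/(-41461) = 27832*(-1/41461) = -3976/5923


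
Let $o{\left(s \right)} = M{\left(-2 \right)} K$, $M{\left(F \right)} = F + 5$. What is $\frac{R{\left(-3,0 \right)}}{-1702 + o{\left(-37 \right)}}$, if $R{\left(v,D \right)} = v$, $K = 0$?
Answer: $\frac{3}{1702} \approx 0.0017626$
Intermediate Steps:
$M{\left(F \right)} = 5 + F$
$o{\left(s \right)} = 0$ ($o{\left(s \right)} = \left(5 - 2\right) 0 = 3 \cdot 0 = 0$)
$\frac{R{\left(-3,0 \right)}}{-1702 + o{\left(-37 \right)}} = - \frac{3}{-1702 + 0} = - \frac{3}{-1702} = \left(-3\right) \left(- \frac{1}{1702}\right) = \frac{3}{1702}$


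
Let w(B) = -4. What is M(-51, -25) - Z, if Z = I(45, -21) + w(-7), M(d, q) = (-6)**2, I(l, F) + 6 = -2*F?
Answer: 4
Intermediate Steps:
I(l, F) = -6 - 2*F
M(d, q) = 36
Z = 32 (Z = (-6 - 2*(-21)) - 4 = (-6 + 42) - 4 = 36 - 4 = 32)
M(-51, -25) - Z = 36 - 1*32 = 36 - 32 = 4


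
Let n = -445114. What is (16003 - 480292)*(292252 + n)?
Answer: 70972145118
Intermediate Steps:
(16003 - 480292)*(292252 + n) = (16003 - 480292)*(292252 - 445114) = -464289*(-152862) = 70972145118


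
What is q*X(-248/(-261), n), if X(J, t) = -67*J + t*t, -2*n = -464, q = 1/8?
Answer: 1753931/261 ≈ 6720.0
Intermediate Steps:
q = ⅛ ≈ 0.12500
n = 232 (n = -½*(-464) = 232)
X(J, t) = t² - 67*J (X(J, t) = -67*J + t² = t² - 67*J)
q*X(-248/(-261), n) = (232² - (-16616)/(-261))/8 = (53824 - (-16616)*(-1)/261)/8 = (53824 - 67*248/261)/8 = (53824 - 16616/261)/8 = (⅛)*(14031448/261) = 1753931/261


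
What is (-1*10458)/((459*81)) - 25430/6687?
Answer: -12535736/3069333 ≈ -4.0842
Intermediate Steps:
(-1*10458)/((459*81)) - 25430/6687 = -10458/37179 - 25430*1/6687 = -10458*1/37179 - 25430/6687 = -1162/4131 - 25430/6687 = -12535736/3069333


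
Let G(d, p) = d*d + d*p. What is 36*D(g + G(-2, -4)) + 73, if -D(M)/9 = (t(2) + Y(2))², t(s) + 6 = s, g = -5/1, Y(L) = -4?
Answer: -20663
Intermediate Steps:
G(d, p) = d² + d*p
g = -5 (g = -5*1 = -5)
t(s) = -6 + s
D(M) = -576 (D(M) = -9*((-6 + 2) - 4)² = -9*(-4 - 4)² = -9*(-8)² = -9*64 = -576)
36*D(g + G(-2, -4)) + 73 = 36*(-576) + 73 = -20736 + 73 = -20663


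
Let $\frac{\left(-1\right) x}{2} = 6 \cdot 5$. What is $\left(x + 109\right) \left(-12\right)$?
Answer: $-588$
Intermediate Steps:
$x = -60$ ($x = - 2 \cdot 6 \cdot 5 = \left(-2\right) 30 = -60$)
$\left(x + 109\right) \left(-12\right) = \left(-60 + 109\right) \left(-12\right) = 49 \left(-12\right) = -588$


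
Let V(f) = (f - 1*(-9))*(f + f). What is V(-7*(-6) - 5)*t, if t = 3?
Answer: 10212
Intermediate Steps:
V(f) = 2*f*(9 + f) (V(f) = (f + 9)*(2*f) = (9 + f)*(2*f) = 2*f*(9 + f))
V(-7*(-6) - 5)*t = (2*(-7*(-6) - 5)*(9 + (-7*(-6) - 5)))*3 = (2*(42 - 5)*(9 + (42 - 5)))*3 = (2*37*(9 + 37))*3 = (2*37*46)*3 = 3404*3 = 10212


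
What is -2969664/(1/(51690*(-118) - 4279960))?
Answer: 30823271128320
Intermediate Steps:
-2969664/(1/(51690*(-118) - 4279960)) = -2969664/(1/(-6099420 - 4279960)) = -2969664/(1/(-10379380)) = -2969664/(-1/10379380) = -2969664*(-10379380) = 30823271128320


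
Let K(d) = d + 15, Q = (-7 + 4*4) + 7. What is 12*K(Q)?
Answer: 372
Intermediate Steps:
Q = 16 (Q = (-7 + 16) + 7 = 9 + 7 = 16)
K(d) = 15 + d
12*K(Q) = 12*(15 + 16) = 12*31 = 372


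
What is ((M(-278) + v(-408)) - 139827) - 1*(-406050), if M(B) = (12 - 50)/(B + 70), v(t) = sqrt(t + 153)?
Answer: 27687211/104 + I*sqrt(255) ≈ 2.6622e+5 + 15.969*I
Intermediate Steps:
v(t) = sqrt(153 + t)
M(B) = -38/(70 + B)
((M(-278) + v(-408)) - 139827) - 1*(-406050) = ((-38/(70 - 278) + sqrt(153 - 408)) - 139827) - 1*(-406050) = ((-38/(-208) + sqrt(-255)) - 139827) + 406050 = ((-38*(-1/208) + I*sqrt(255)) - 139827) + 406050 = ((19/104 + I*sqrt(255)) - 139827) + 406050 = (-14541989/104 + I*sqrt(255)) + 406050 = 27687211/104 + I*sqrt(255)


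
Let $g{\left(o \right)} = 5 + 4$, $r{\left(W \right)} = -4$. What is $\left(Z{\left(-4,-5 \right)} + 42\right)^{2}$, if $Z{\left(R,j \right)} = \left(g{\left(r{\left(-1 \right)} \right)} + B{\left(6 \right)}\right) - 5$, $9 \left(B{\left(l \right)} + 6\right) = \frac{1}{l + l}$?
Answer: $\frac{18671041}{11664} \approx 1600.7$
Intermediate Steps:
$B{\left(l \right)} = -6 + \frac{1}{18 l}$ ($B{\left(l \right)} = -6 + \frac{1}{9 \left(l + l\right)} = -6 + \frac{1}{9 \cdot 2 l} = -6 + \frac{\frac{1}{2} \frac{1}{l}}{9} = -6 + \frac{1}{18 l}$)
$g{\left(o \right)} = 9$
$Z{\left(R,j \right)} = - \frac{215}{108}$ ($Z{\left(R,j \right)} = \left(9 - \left(6 - \frac{1}{18 \cdot 6}\right)\right) - 5 = \left(9 + \left(-6 + \frac{1}{18} \cdot \frac{1}{6}\right)\right) - 5 = \left(9 + \left(-6 + \frac{1}{108}\right)\right) - 5 = \left(9 - \frac{647}{108}\right) - 5 = \frac{325}{108} - 5 = - \frac{215}{108}$)
$\left(Z{\left(-4,-5 \right)} + 42\right)^{2} = \left(- \frac{215}{108} + 42\right)^{2} = \left(\frac{4321}{108}\right)^{2} = \frac{18671041}{11664}$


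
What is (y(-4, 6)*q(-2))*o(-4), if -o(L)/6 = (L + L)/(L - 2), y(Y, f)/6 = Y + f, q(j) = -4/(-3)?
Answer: -128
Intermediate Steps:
q(j) = 4/3 (q(j) = -4*(-1/3) = 4/3)
y(Y, f) = 6*Y + 6*f (y(Y, f) = 6*(Y + f) = 6*Y + 6*f)
o(L) = -12*L/(-2 + L) (o(L) = -6*(L + L)/(L - 2) = -6*2*L/(-2 + L) = -12*L/(-2 + L))
(y(-4, 6)*q(-2))*o(-4) = ((6*(-4) + 6*6)*(4/3))*(-12*(-4)/(-2 - 4)) = ((-24 + 36)*(4/3))*(-12*(-4)/(-6)) = (12*(4/3))*(-12*(-4)*(-1/6)) = 16*(-8) = -128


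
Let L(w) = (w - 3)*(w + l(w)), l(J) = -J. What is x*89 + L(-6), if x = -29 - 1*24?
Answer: -4717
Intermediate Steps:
x = -53 (x = -29 - 24 = -53)
L(w) = 0 (L(w) = (w - 3)*(w - w) = (-3 + w)*0 = 0)
x*89 + L(-6) = -53*89 + 0 = -4717 + 0 = -4717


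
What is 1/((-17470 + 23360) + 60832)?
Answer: 1/66722 ≈ 1.4988e-5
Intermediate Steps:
1/((-17470 + 23360) + 60832) = 1/(5890 + 60832) = 1/66722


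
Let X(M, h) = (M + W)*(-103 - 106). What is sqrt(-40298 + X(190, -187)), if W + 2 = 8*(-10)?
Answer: I*sqrt(62870) ≈ 250.74*I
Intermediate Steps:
W = -82 (W = -2 + 8*(-10) = -2 - 80 = -82)
X(M, h) = 17138 - 209*M (X(M, h) = (M - 82)*(-103 - 106) = (-82 + M)*(-209) = 17138 - 209*M)
sqrt(-40298 + X(190, -187)) = sqrt(-40298 + (17138 - 209*190)) = sqrt(-40298 + (17138 - 39710)) = sqrt(-40298 - 22572) = sqrt(-62870) = I*sqrt(62870)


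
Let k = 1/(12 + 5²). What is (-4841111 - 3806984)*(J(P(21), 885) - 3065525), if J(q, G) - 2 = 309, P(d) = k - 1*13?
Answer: 26508261867330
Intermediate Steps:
k = 1/37 (k = 1/(12 + 25) = 1/37 ≈ 0.027027)
P(d) = -480/37 (P(d) = 1/37 - 1*13 = 1/37 - 13 = -480/37)
J(q, G) = 311 (J(q, G) = 2 + 309 = 311)
(-4841111 - 3806984)*(J(P(21), 885) - 3065525) = (-4841111 - 3806984)*(311 - 3065525) = -8648095*(-3065214) = 26508261867330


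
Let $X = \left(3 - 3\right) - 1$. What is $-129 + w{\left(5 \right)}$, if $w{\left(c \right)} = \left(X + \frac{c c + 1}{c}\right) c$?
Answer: $-108$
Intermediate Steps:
$X = -1$ ($X = 0 - 1 = -1$)
$w{\left(c \right)} = c \left(-1 + \frac{1 + c^{2}}{c}\right)$ ($w{\left(c \right)} = \left(-1 + \frac{c c + 1}{c}\right) c = \left(-1 + \frac{c^{2} + 1}{c}\right) c = \left(-1 + \frac{1 + c^{2}}{c}\right) c = c \left(-1 + \frac{1 + c^{2}}{c}\right)$)
$-129 + w{\left(5 \right)} = -129 + \left(1 + 5^{2} - 5\right) = -129 + \left(1 + 25 - 5\right) = -129 + 21 = -108$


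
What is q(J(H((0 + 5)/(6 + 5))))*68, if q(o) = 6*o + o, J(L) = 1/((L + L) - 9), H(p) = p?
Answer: -5236/89 ≈ -58.831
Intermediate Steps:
J(L) = 1/(-9 + 2*L) (J(L) = 1/(2*L - 9) = 1/(-9 + 2*L))
q(o) = 7*o
q(J(H((0 + 5)/(6 + 5))))*68 = (7/(-9 + 2*((0 + 5)/(6 + 5))))*68 = (7/(-9 + 2*(5/11)))*68 = (7/(-9 + 10/11))*68 = (7/(-89/11))*68 = (7*(-11/89))*68 = -77/89*68 = -5236/89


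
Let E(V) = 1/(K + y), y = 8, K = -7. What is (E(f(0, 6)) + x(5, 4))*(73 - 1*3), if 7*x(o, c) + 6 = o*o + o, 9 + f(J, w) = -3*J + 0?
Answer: 310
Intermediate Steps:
f(J, w) = -9 - 3*J (f(J, w) = -9 + (-3*J + 0) = -9 - 3*J)
x(o, c) = -6/7 + o/7 + o**2/7 (x(o, c) = -6/7 + (o*o + o)/7 = -6/7 + (o**2 + o)/7 = -6/7 + (o + o**2)/7 = -6/7 + (o/7 + o**2/7) = -6/7 + o/7 + o**2/7)
E(V) = 1 (E(V) = 1/(-7 + 8) = 1/1 = 1)
(E(f(0, 6)) + x(5, 4))*(73 - 1*3) = (1 + (-6/7 + (1/7)*5 + (1/7)*5**2))*(73 - 1*3) = (1 + (-6/7 + 5/7 + (1/7)*25))*(73 - 3) = (1 + (-6/7 + 5/7 + 25/7))*70 = (1 + 24/7)*70 = (31/7)*70 = 310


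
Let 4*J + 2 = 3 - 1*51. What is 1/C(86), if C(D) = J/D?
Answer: -172/25 ≈ -6.8800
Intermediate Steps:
J = -25/2 (J = -½ + (3 - 1*51)/4 = -½ + (3 - 51)/4 = -½ + (¼)*(-48) = -½ - 12 = -25/2 ≈ -12.500)
C(D) = -25/(2*D)
1/C(86) = 1/(-25/2/86) = 1/(-25/2*1/86) = 1/(-25/172) = -172/25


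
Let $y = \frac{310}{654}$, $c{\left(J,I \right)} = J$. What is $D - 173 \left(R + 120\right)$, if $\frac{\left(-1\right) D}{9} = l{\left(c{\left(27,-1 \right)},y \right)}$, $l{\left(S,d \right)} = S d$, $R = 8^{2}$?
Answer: $- \frac{3482243}{109} \approx -31947.0$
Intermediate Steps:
$R = 64$
$y = \frac{155}{327}$ ($y = 310 \cdot \frac{1}{654} = \frac{155}{327} \approx 0.47401$)
$D = - \frac{12555}{109}$ ($D = - 9 \cdot 27 \cdot \frac{155}{327} = \left(-9\right) \frac{1395}{109} = - \frac{12555}{109} \approx -115.18$)
$D - 173 \left(R + 120\right) = - \frac{12555}{109} - 173 \left(64 + 120\right) = - \frac{12555}{109} - 173 \cdot 184 = - \frac{12555}{109} - 31832 = - \frac{3482243}{109}$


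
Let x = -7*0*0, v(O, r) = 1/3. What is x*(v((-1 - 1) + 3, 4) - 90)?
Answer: 0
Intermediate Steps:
v(O, r) = ⅓
x = 0 (x = 0*0 = 0)
x*(v((-1 - 1) + 3, 4) - 90) = 0*(⅓ - 90) = 0*(-269/3) = 0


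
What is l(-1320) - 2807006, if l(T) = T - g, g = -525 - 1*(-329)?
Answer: -2808130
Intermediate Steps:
g = -196 (g = -525 + 329 = -196)
l(T) = 196 + T (l(T) = T - 1*(-196) = T + 196 = 196 + T)
l(-1320) - 2807006 = (196 - 1320) - 2807006 = -1124 - 2807006 = -2808130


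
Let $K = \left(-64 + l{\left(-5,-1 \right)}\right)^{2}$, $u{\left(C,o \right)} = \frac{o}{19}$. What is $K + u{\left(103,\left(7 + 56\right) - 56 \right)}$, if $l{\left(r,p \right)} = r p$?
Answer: $\frac{66146}{19} \approx 3481.4$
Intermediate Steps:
$u{\left(C,o \right)} = \frac{o}{19}$ ($u{\left(C,o \right)} = o \frac{1}{19} = \frac{o}{19}$)
$l{\left(r,p \right)} = p r$
$K = 3481$ ($K = \left(-64 - -5\right)^{2} = \left(-64 + 5\right)^{2} = \left(-59\right)^{2} = 3481$)
$K + u{\left(103,\left(7 + 56\right) - 56 \right)} = 3481 + \frac{\left(7 + 56\right) - 56}{19} = 3481 + \frac{63 - 56}{19} = 3481 + \frac{1}{19} \cdot 7 = 3481 + \frac{7}{19} = \frac{66146}{19}$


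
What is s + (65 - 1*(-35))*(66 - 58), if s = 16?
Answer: 816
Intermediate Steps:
s + (65 - 1*(-35))*(66 - 58) = 16 + (65 - 1*(-35))*(66 - 58) = 16 + (65 + 35)*8 = 16 + 100*8 = 16 + 800 = 816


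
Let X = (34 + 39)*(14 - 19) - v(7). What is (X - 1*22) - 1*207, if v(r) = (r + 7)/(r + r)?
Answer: -595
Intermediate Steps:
v(r) = (7 + r)/(2*r) (v(r) = (7 + r)/((2*r)) = (7 + r)*(1/(2*r)) = (7 + r)/(2*r))
X = -366 (X = (34 + 39)*(14 - 19) - (7 + 7)/(2*7) = 73*(-5) - 14/(2*7) = -365 - 1*1 = -365 - 1 = -366)
(X - 1*22) - 1*207 = (-366 - 1*22) - 1*207 = (-366 - 22) - 207 = -388 - 207 = -595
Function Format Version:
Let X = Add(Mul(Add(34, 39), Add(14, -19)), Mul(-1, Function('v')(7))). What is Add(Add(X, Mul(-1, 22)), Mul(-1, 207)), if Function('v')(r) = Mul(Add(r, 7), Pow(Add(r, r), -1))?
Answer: -595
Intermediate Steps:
Function('v')(r) = Mul(Rational(1, 2), Pow(r, -1), Add(7, r)) (Function('v')(r) = Mul(Add(7, r), Pow(Mul(2, r), -1)) = Mul(Add(7, r), Mul(Rational(1, 2), Pow(r, -1))) = Mul(Rational(1, 2), Pow(r, -1), Add(7, r)))
X = -366 (X = Add(Mul(Add(34, 39), Add(14, -19)), Mul(-1, Mul(Rational(1, 2), Pow(7, -1), Add(7, 7)))) = Add(Mul(73, -5), Mul(-1, Mul(Rational(1, 2), Rational(1, 7), 14))) = Add(-365, Mul(-1, 1)) = Add(-365, -1) = -366)
Add(Add(X, Mul(-1, 22)), Mul(-1, 207)) = Add(Add(-366, Mul(-1, 22)), Mul(-1, 207)) = Add(Add(-366, -22), -207) = Add(-388, -207) = -595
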